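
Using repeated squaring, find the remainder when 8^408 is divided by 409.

8^1 ≡ 8 (mod 409)
8^2 ≡ 8^2 = 64 ≡ 64 (mod 409)
8^4 ≡ 64^2 = 4096 ≡ 6 (mod 409)
8^8 ≡ 6^2 = 36 ≡ 36 (mod 409)
8^16 ≡ 36^2 = 1296 ≡ 69 (mod 409)
8^32 ≡ 69^2 = 4761 ≡ 262 (mod 409)
8^64 ≡ 262^2 = 68644 ≡ 341 (mod 409)
8^128 ≡ 341^2 = 116281 ≡ 125 (mod 409)
8^256 ≡ 125^2 = 15625 ≡ 83 (mod 409)
408 = 256 + 128 + 16 + 8 in binary powers of 2.
So 8^408 ≡ 83 · 125 · 69 · 36 ≡ 1 (mod 409).
Since the result is 1, base 8 gives no evidence that 409 is composite.

1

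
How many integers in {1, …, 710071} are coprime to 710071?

Factor: 710071 = 71 · 73 · 137.
φ(710071) = (71−1) · (73−1) · (137−1) = 70 · 72 · 136 = 685440.

685440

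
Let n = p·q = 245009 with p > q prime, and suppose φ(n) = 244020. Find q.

491

φ(n) = (p−1)(q−1) = n − (p+q) + 1, so p + q = 245009 − 244020 + 1 = 990.
p and q are the roots of t² − 990t + 245009 = 0.
Discriminant: 990² − 4·245009 = 980100 − 980036 = 64; √64 = 8.
q = (990 − 8)/2 = 491, p = (990 + 8)/2 = 499.
Check: 491 · 499 = 245009.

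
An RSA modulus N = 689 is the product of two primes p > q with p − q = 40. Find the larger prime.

53

Since p = q + 40, we have 689 = q(q + 40), so q² + 40q − 689 = 0.
Discriminant: 40² + 4·689 = 1600 + 2756 = 4356; √4356 = 66.
q = (−40 + 66)/2 = 13, and p = q + 40 = 53.
Check: 13 · 53 = 689.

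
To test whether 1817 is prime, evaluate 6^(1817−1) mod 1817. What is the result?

6^1 ≡ 6 (mod 1817)
6^2 ≡ 6^2 = 36 ≡ 36 (mod 1817)
6^4 ≡ 36^2 = 1296 ≡ 1296 (mod 1817)
6^8 ≡ 1296^2 = 1679616 ≡ 708 (mod 1817)
6^16 ≡ 708^2 = 501264 ≡ 1589 (mod 1817)
6^32 ≡ 1589^2 = 2524921 ≡ 1108 (mod 1817)
6^64 ≡ 1108^2 = 1227664 ≡ 1189 (mod 1817)
6^128 ≡ 1189^2 = 1413721 ≡ 95 (mod 1817)
6^256 ≡ 95^2 = 9025 ≡ 1757 (mod 1817)
6^512 ≡ 1757^2 = 3087049 ≡ 1783 (mod 1817)
6^1024 ≡ 1783^2 = 3179089 ≡ 1156 (mod 1817)
1816 = 1024 + 512 + 256 + 16 + 8 in binary powers of 2.
So 6^1816 ≡ 1156 · 1783 · 1757 · 1589 · 708 ≡ 98 (mod 1817).
Since 98 ≠ 1, base 6 is a Fermat witness: 1817 is composite.

98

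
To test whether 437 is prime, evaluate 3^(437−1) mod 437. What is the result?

347

3^1 ≡ 3 (mod 437)
3^2 ≡ 3^2 = 9 ≡ 9 (mod 437)
3^4 ≡ 9^2 = 81 ≡ 81 (mod 437)
3^8 ≡ 81^2 = 6561 ≡ 6 (mod 437)
3^16 ≡ 6^2 = 36 ≡ 36 (mod 437)
3^32 ≡ 36^2 = 1296 ≡ 422 (mod 437)
3^64 ≡ 422^2 = 178084 ≡ 225 (mod 437)
3^128 ≡ 225^2 = 50625 ≡ 370 (mod 437)
3^256 ≡ 370^2 = 136900 ≡ 119 (mod 437)
436 = 256 + 128 + 32 + 16 + 4 in binary powers of 2.
So 3^436 ≡ 119 · 370 · 422 · 36 · 81 ≡ 347 (mod 437).
Since 347 ≠ 1, base 3 is a Fermat witness: 437 is composite.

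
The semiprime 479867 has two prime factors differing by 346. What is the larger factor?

Since p = q + 346, we have 479867 = q(q + 346), so q² + 346q − 479867 = 0.
Discriminant: 346² + 4·479867 = 119716 + 1919468 = 2039184; √2039184 = 1428.
q = (−346 + 1428)/2 = 541, and p = q + 346 = 887.
Check: 541 · 887 = 479867.

887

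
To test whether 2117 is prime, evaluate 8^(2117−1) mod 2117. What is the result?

8^1 ≡ 8 (mod 2117)
8^2 ≡ 8^2 = 64 ≡ 64 (mod 2117)
8^4 ≡ 64^2 = 4096 ≡ 1979 (mod 2117)
8^8 ≡ 1979^2 = 3916441 ≡ 2108 (mod 2117)
8^16 ≡ 2108^2 = 4443664 ≡ 81 (mod 2117)
8^32 ≡ 81^2 = 6561 ≡ 210 (mod 2117)
8^64 ≡ 210^2 = 44100 ≡ 1760 (mod 2117)
8^128 ≡ 1760^2 = 3097600 ≡ 429 (mod 2117)
8^256 ≡ 429^2 = 184041 ≡ 1979 (mod 2117)
8^512 ≡ 1979^2 = 3916441 ≡ 2108 (mod 2117)
8^1024 ≡ 2108^2 = 4443664 ≡ 81 (mod 2117)
8^2048 ≡ 81^2 = 6561 ≡ 210 (mod 2117)
2116 = 2048 + 64 + 4 in binary powers of 2.
So 8^2116 ≡ 210 · 1760 · 1979 ≡ 81 (mod 2117).
Since 81 ≠ 1, base 8 is a Fermat witness: 2117 is composite.

81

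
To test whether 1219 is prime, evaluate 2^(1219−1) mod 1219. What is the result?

785

2^1 ≡ 2 (mod 1219)
2^2 ≡ 2^2 = 4 ≡ 4 (mod 1219)
2^4 ≡ 4^2 = 16 ≡ 16 (mod 1219)
2^8 ≡ 16^2 = 256 ≡ 256 (mod 1219)
2^16 ≡ 256^2 = 65536 ≡ 929 (mod 1219)
2^32 ≡ 929^2 = 863041 ≡ 1208 (mod 1219)
2^64 ≡ 1208^2 = 1459264 ≡ 121 (mod 1219)
2^128 ≡ 121^2 = 14641 ≡ 13 (mod 1219)
2^256 ≡ 13^2 = 169 ≡ 169 (mod 1219)
2^512 ≡ 169^2 = 28561 ≡ 524 (mod 1219)
2^1024 ≡ 524^2 = 274576 ≡ 301 (mod 1219)
1218 = 1024 + 128 + 64 + 2 in binary powers of 2.
So 2^1218 ≡ 301 · 13 · 121 · 4 ≡ 785 (mod 1219).
Since 785 ≠ 1, base 2 is a Fermat witness: 1219 is composite.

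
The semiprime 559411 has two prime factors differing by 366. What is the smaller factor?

587

Since p = q + 366, we have 559411 = q(q + 366), so q² + 366q − 559411 = 0.
Discriminant: 366² + 4·559411 = 133956 + 2237644 = 2371600; √2371600 = 1540.
q = (−366 + 1540)/2 = 587, and p = q + 366 = 953.
Check: 587 · 953 = 559411.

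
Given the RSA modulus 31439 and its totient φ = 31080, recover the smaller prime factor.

149

φ(n) = (p−1)(q−1) = n − (p+q) + 1, so p + q = 31439 − 31080 + 1 = 360.
p and q are the roots of t² − 360t + 31439 = 0.
Discriminant: 360² − 4·31439 = 129600 − 125756 = 3844; √3844 = 62.
q = (360 − 62)/2 = 149, p = (360 + 62)/2 = 211.
Check: 149 · 211 = 31439.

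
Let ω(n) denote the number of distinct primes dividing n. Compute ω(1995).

1995 = 3 · 665
665 = 5 · 133
133 = 7 · 19
1995 = 3 · 5 · 7 · 19, which has 4 distinct prime factors.

4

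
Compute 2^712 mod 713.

624

2^1 ≡ 2 (mod 713)
2^2 ≡ 2^2 = 4 ≡ 4 (mod 713)
2^4 ≡ 4^2 = 16 ≡ 16 (mod 713)
2^8 ≡ 16^2 = 256 ≡ 256 (mod 713)
2^16 ≡ 256^2 = 65536 ≡ 653 (mod 713)
2^32 ≡ 653^2 = 426409 ≡ 35 (mod 713)
2^64 ≡ 35^2 = 1225 ≡ 512 (mod 713)
2^128 ≡ 512^2 = 262144 ≡ 473 (mod 713)
2^256 ≡ 473^2 = 223729 ≡ 560 (mod 713)
2^512 ≡ 560^2 = 313600 ≡ 593 (mod 713)
712 = 512 + 128 + 64 + 8 in binary powers of 2.
So 2^712 ≡ 593 · 473 · 512 · 256 ≡ 624 (mod 713).
Since 624 ≠ 1, base 2 is a Fermat witness: 713 is composite.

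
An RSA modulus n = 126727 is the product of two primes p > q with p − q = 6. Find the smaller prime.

Since p = q + 6, we have 126727 = q(q + 6), so q² + 6q − 126727 = 0.
Discriminant: 6² + 4·126727 = 36 + 506908 = 506944; √506944 = 712.
q = (−6 + 712)/2 = 353, and p = q + 6 = 359.
Check: 353 · 359 = 126727.

353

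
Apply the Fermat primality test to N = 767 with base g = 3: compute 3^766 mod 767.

146

3^1 ≡ 3 (mod 767)
3^2 ≡ 3^2 = 9 ≡ 9 (mod 767)
3^4 ≡ 9^2 = 81 ≡ 81 (mod 767)
3^8 ≡ 81^2 = 6561 ≡ 425 (mod 767)
3^16 ≡ 425^2 = 180625 ≡ 380 (mod 767)
3^32 ≡ 380^2 = 144400 ≡ 204 (mod 767)
3^64 ≡ 204^2 = 41616 ≡ 198 (mod 767)
3^128 ≡ 198^2 = 39204 ≡ 87 (mod 767)
3^256 ≡ 87^2 = 7569 ≡ 666 (mod 767)
3^512 ≡ 666^2 = 443556 ≡ 230 (mod 767)
766 = 512 + 128 + 64 + 32 + 16 + 8 + 4 + 2 in binary powers of 2.
So 3^766 ≡ 230 · 87 · 198 · 204 · 380 · 425 · 81 · 9 ≡ 146 (mod 767).
Since 146 ≠ 1, base 3 is a Fermat witness: 767 is composite.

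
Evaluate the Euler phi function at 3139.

Factor: 3139 = 43 · 73.
φ(3139) = (43−1) · (73−1) = 42 · 72 = 3024.

3024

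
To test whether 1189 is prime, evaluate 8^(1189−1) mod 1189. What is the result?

836

8^1 ≡ 8 (mod 1189)
8^2 ≡ 8^2 = 64 ≡ 64 (mod 1189)
8^4 ≡ 64^2 = 4096 ≡ 529 (mod 1189)
8^8 ≡ 529^2 = 279841 ≡ 426 (mod 1189)
8^16 ≡ 426^2 = 181476 ≡ 748 (mod 1189)
8^32 ≡ 748^2 = 559504 ≡ 674 (mod 1189)
8^64 ≡ 674^2 = 454276 ≡ 78 (mod 1189)
8^128 ≡ 78^2 = 6084 ≡ 139 (mod 1189)
8^256 ≡ 139^2 = 19321 ≡ 297 (mod 1189)
8^512 ≡ 297^2 = 88209 ≡ 223 (mod 1189)
8^1024 ≡ 223^2 = 49729 ≡ 980 (mod 1189)
1188 = 1024 + 128 + 32 + 4 in binary powers of 2.
So 8^1188 ≡ 980 · 139 · 674 · 529 ≡ 836 (mod 1189).
Since 836 ≠ 1, base 8 is a Fermat witness: 1189 is composite.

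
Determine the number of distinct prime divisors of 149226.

6

149226 = 2 · 74613
74613 = 3 · 24871
24871 = 7 · 3553
3553 = 11 · 323
323 = 17 · 19
149226 = 2 · 3 · 7 · 11 · 17 · 19, which has 6 distinct prime factors.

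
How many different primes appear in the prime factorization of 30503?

3

30503 = 11 · 2773
2773 = 47 · 59
30503 = 11 · 47 · 59, which has 3 distinct prime factors.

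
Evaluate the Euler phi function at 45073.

37536

Factor: 45073 = 7 · 47 · 137.
φ(45073) = (7−1) · (47−1) · (137−1) = 6 · 46 · 136 = 37536.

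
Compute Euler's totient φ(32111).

31752

Factor: 32111 = 163 · 197.
φ(32111) = (163−1) · (197−1) = 162 · 196 = 31752.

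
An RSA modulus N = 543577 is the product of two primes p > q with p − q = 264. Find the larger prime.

881

Since p = q + 264, we have 543577 = q(q + 264), so q² + 264q − 543577 = 0.
Discriminant: 264² + 4·543577 = 69696 + 2174308 = 2244004; √2244004 = 1498.
q = (−264 + 1498)/2 = 617, and p = q + 264 = 881.
Check: 617 · 881 = 543577.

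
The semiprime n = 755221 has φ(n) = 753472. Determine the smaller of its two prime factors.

773

φ(n) = (p−1)(q−1) = n − (p+q) + 1, so p + q = 755221 − 753472 + 1 = 1750.
p and q are the roots of t² − 1750t + 755221 = 0.
Discriminant: 1750² − 4·755221 = 3062500 − 3020884 = 41616; √41616 = 204.
q = (1750 − 204)/2 = 773, p = (1750 + 204)/2 = 977.
Check: 773 · 977 = 755221.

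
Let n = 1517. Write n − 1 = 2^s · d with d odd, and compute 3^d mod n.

1298

1517 − 1 = 1516 = 2^2 · 379, so d = 379.
3^1 ≡ 3 (mod 1517)
3^2 ≡ 3^2 = 9 ≡ 9 (mod 1517)
3^4 ≡ 9^2 = 81 ≡ 81 (mod 1517)
3^8 ≡ 81^2 = 6561 ≡ 493 (mod 1517)
3^16 ≡ 493^2 = 243049 ≡ 329 (mod 1517)
3^32 ≡ 329^2 = 108241 ≡ 534 (mod 1517)
3^64 ≡ 534^2 = 285156 ≡ 1477 (mod 1517)
3^128 ≡ 1477^2 = 2181529 ≡ 83 (mod 1517)
3^256 ≡ 83^2 = 6889 ≡ 821 (mod 1517)
379 = 256 + 64 + 32 + 16 + 8 + 2 + 1 in binary powers of 2.
So 3^379 ≡ 821 · 1477 · 534 · 329 · 493 · 9 · 3 ≡ 1298 (mod 1517).
Squaring chain: 1298 → 934; never reaches −1, so base 3 is a Miller–Rabin witness that 1517 is composite.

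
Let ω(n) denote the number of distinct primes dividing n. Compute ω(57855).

5

57855 = 3 · 19285
19285 = 5 · 3857
3857 = 7 · 551
551 = 19 · 29
57855 = 3 · 5 · 7 · 19 · 29, which has 5 distinct prime factors.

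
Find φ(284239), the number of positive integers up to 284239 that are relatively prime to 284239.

Factor: 284239 = 31 · 53 · 173.
φ(284239) = (31−1) · (53−1) · (173−1) = 30 · 52 · 172 = 268320.

268320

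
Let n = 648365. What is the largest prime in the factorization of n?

89

648365 = 5 · 129673
129673 = 31 · 4183
4183 = 47 · 89
89 is prime.
So 648365 = 5 · 31 · 47 · 89; the largest prime factor is 89.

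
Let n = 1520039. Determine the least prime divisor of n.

71

1520039 is odd.
Digit sum 20, not divisible by 3.
Ends in 9: not divisible by 5.
7: 1520039 = 7·217148 + 3
11: 1520039 = 11·138185 + 4
13: 1520039 = 13·116926 + 1
17: 1520039 = 17·89414 + 1
19: 1520039 = 19·80002 + 1
23: 1520039 = 23·66088 + 15
29: 1520039 = 29·52415 + 4
31: 1520039 = 31·49033 + 16
37: 1520039 = 37·41082 + 5
41: 1520039 = 41·37074 + 5
43: 1520039 = 43·35349 + 32
47: 1520039 = 47·32341 + 12
53: 1520039 = 53·28679 + 52
59: 1520039 = 59·25763 + 22
61: 1520039 = 61·24918 + 41
67: 1520039 = 67·22687 + 10
71: 1520039 = 71·21409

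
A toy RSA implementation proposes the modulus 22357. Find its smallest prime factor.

22357 is odd.
Digit sum 19, not divisible by 3.
Ends in 7: not divisible by 5.
7: 22357 = 7·3193 + 6
11: 22357 = 11·2032 + 5
13: 22357 = 13·1719 + 10
17: 22357 = 17·1315 + 2
19: 22357 = 19·1176 + 13
23: 22357 = 23·972 + 1
29: 22357 = 29·770 + 27
31: 22357 = 31·721 + 6
37: 22357 = 37·604 + 9
41: 22357 = 41·545 + 12
43: 22357 = 43·519 + 40
47: 22357 = 47·475 + 32
53: 22357 = 53·421 + 44
59: 22357 = 59·378 + 55
61: 22357 = 61·366 + 31
67: 22357 = 67·333 + 46
71: 22357 = 71·314 + 63
73: 22357 = 73·306 + 19
79: 22357 = 79·283

79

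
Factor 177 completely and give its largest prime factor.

177 = 3 · 59
59 is prime.
So 177 = 3 · 59; the largest prime factor is 59.

59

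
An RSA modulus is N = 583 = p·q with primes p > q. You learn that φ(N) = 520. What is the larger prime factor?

53

φ(n) = (p−1)(q−1) = n − (p+q) + 1, so p + q = 583 − 520 + 1 = 64.
p and q are the roots of t² − 64t + 583 = 0.
Discriminant: 64² − 4·583 = 4096 − 2332 = 1764; √1764 = 42.
q = (64 − 42)/2 = 11, p = (64 + 42)/2 = 53.
Check: 11 · 53 = 583.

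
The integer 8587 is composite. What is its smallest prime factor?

31

8587 is odd.
Digit sum 28, not divisible by 3.
Ends in 7: not divisible by 5.
7: 8587 = 7·1226 + 5
11: 8587 = 11·780 + 7
13: 8587 = 13·660 + 7
17: 8587 = 17·505 + 2
19: 8587 = 19·451 + 18
23: 8587 = 23·373 + 8
29: 8587 = 29·296 + 3
31: 8587 = 31·277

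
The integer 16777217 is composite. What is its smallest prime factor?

16777217 is odd.
Digit sum 38, not divisible by 3.
Ends in 7: not divisible by 5.
7: 16777217 = 7·2396745 + 2
11: 16777217 = 11·1525201 + 6
13: 16777217 = 13·1290555 + 2
17: 16777217 = 17·986895 + 2
19: 16777217 = 19·883011 + 8
23: 16777217 = 23·729444 + 5
29: 16777217 = 29·578524 + 21
31: 16777217 = 31·541200 + 17
37: 16777217 = 37·453438 + 11
41: 16777217 = 41·409200 + 17
43: 16777217 = 43·390167 + 36
47: 16777217 = 47·356962 + 3
53: 16777217 = 53·316551 + 14
59: 16777217 = 59·284359 + 36
61: 16777217 = 61·275036 + 21
67: 16777217 = 67·250406 + 15
71: 16777217 = 71·236298 + 59
73: 16777217 = 73·229824 + 65
79: 16777217 = 79·212369 + 66
83: 16777217 = 83·202135 + 12
89: 16777217 = 89·188508 + 5
97: 16777217 = 97·172961

97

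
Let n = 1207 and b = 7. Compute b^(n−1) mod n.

7^1 ≡ 7 (mod 1207)
7^2 ≡ 7^2 = 49 ≡ 49 (mod 1207)
7^4 ≡ 49^2 = 2401 ≡ 1194 (mod 1207)
7^8 ≡ 1194^2 = 1425636 ≡ 169 (mod 1207)
7^16 ≡ 169^2 = 28561 ≡ 800 (mod 1207)
7^32 ≡ 800^2 = 640000 ≡ 290 (mod 1207)
7^64 ≡ 290^2 = 84100 ≡ 817 (mod 1207)
7^128 ≡ 817^2 = 667489 ≡ 18 (mod 1207)
7^256 ≡ 18^2 = 324 ≡ 324 (mod 1207)
7^512 ≡ 324^2 = 104976 ≡ 1174 (mod 1207)
7^1024 ≡ 1174^2 = 1378276 ≡ 1089 (mod 1207)
1206 = 1024 + 128 + 32 + 16 + 4 + 2 in binary powers of 2.
So 7^1206 ≡ 1089 · 18 · 290 · 800 · 1194 · 49 ≡ 587 (mod 1207).
Since 587 ≠ 1, base 7 is a Fermat witness: 1207 is composite.

587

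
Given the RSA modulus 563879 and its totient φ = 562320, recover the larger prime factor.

φ(n) = (p−1)(q−1) = n − (p+q) + 1, so p + q = 563879 − 562320 + 1 = 1560.
p and q are the roots of t² − 1560t + 563879 = 0.
Discriminant: 1560² − 4·563879 = 2433600 − 2255516 = 178084; √178084 = 422.
q = (1560 − 422)/2 = 569, p = (1560 + 422)/2 = 991.
Check: 569 · 991 = 563879.

991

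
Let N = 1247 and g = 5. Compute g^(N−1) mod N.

5^1 ≡ 5 (mod 1247)
5^2 ≡ 5^2 = 25 ≡ 25 (mod 1247)
5^4 ≡ 25^2 = 625 ≡ 625 (mod 1247)
5^8 ≡ 625^2 = 390625 ≡ 314 (mod 1247)
5^16 ≡ 314^2 = 98596 ≡ 83 (mod 1247)
5^32 ≡ 83^2 = 6889 ≡ 654 (mod 1247)
5^64 ≡ 654^2 = 427716 ≡ 1242 (mod 1247)
5^128 ≡ 1242^2 = 1542564 ≡ 25 (mod 1247)
5^256 ≡ 25^2 = 625 ≡ 625 (mod 1247)
5^512 ≡ 625^2 = 390625 ≡ 314 (mod 1247)
5^1024 ≡ 314^2 = 98596 ≡ 83 (mod 1247)
1246 = 1024 + 128 + 64 + 16 + 8 + 4 + 2 in binary powers of 2.
So 5^1246 ≡ 83 · 25 · 1242 · 83 · 314 · 625 · 25 ≡ 436 (mod 1247).
Since 436 ≠ 1, base 5 is a Fermat witness: 1247 is composite.

436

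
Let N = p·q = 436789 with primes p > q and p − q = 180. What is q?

Since p = q + 180, we have 436789 = q(q + 180), so q² + 180q − 436789 = 0.
Discriminant: 180² + 4·436789 = 32400 + 1747156 = 1779556; √1779556 = 1334.
q = (−180 + 1334)/2 = 577, and p = q + 180 = 757.
Check: 577 · 757 = 436789.

577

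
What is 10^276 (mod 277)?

1

10^1 ≡ 10 (mod 277)
10^2 ≡ 10^2 = 100 ≡ 100 (mod 277)
10^4 ≡ 100^2 = 10000 ≡ 28 (mod 277)
10^8 ≡ 28^2 = 784 ≡ 230 (mod 277)
10^16 ≡ 230^2 = 52900 ≡ 270 (mod 277)
10^32 ≡ 270^2 = 72900 ≡ 49 (mod 277)
10^64 ≡ 49^2 = 2401 ≡ 185 (mod 277)
10^128 ≡ 185^2 = 34225 ≡ 154 (mod 277)
10^256 ≡ 154^2 = 23716 ≡ 171 (mod 277)
276 = 256 + 16 + 4 in binary powers of 2.
So 10^276 ≡ 171 · 270 · 28 ≡ 1 (mod 277).
Since the result is 1, base 10 gives no evidence that 277 is composite.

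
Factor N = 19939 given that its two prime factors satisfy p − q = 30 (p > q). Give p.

Since p = q + 30, we have 19939 = q(q + 30), so q² + 30q − 19939 = 0.
Discriminant: 30² + 4·19939 = 900 + 79756 = 80656; √80656 = 284.
q = (−30 + 284)/2 = 127, and p = q + 30 = 157.
Check: 127 · 157 = 19939.

157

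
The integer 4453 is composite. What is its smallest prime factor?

61

4453 is odd.
Digit sum 16, not divisible by 3.
Ends in 3: not divisible by 5.
7: 4453 = 7·636 + 1
11: 4453 = 11·404 + 9
13: 4453 = 13·342 + 7
17: 4453 = 17·261 + 16
19: 4453 = 19·234 + 7
23: 4453 = 23·193 + 14
29: 4453 = 29·153 + 16
31: 4453 = 31·143 + 20
37: 4453 = 37·120 + 13
41: 4453 = 41·108 + 25
43: 4453 = 43·103 + 24
47: 4453 = 47·94 + 35
53: 4453 = 53·84 + 1
59: 4453 = 59·75 + 28
61: 4453 = 61·73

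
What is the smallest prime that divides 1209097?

1209097 is odd.
Digit sum 28, not divisible by 3.
Ends in 7: not divisible by 5.
7: 1209097 = 7·172728 + 1
11: 1209097 = 11·109917 + 10
13: 1209097 = 13·93007 + 6
17: 1209097 = 17·71123 + 6
19: 1209097 = 19·63636 + 13
23: 1209097 = 23·52569 + 10
29: 1209097 = 29·41693

29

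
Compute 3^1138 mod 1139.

1097

3^1 ≡ 3 (mod 1139)
3^2 ≡ 3^2 = 9 ≡ 9 (mod 1139)
3^4 ≡ 9^2 = 81 ≡ 81 (mod 1139)
3^8 ≡ 81^2 = 6561 ≡ 866 (mod 1139)
3^16 ≡ 866^2 = 749956 ≡ 494 (mod 1139)
3^32 ≡ 494^2 = 244036 ≡ 290 (mod 1139)
3^64 ≡ 290^2 = 84100 ≡ 953 (mod 1139)
3^128 ≡ 953^2 = 908209 ≡ 426 (mod 1139)
3^256 ≡ 426^2 = 181476 ≡ 375 (mod 1139)
3^512 ≡ 375^2 = 140625 ≡ 528 (mod 1139)
3^1024 ≡ 528^2 = 278784 ≡ 868 (mod 1139)
1138 = 1024 + 64 + 32 + 16 + 2 in binary powers of 2.
So 3^1138 ≡ 868 · 953 · 290 · 494 · 9 ≡ 1097 (mod 1139).
Since 1097 ≠ 1, base 3 is a Fermat witness: 1139 is composite.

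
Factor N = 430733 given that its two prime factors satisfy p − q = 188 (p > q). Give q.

Since p = q + 188, we have 430733 = q(q + 188), so q² + 188q − 430733 = 0.
Discriminant: 188² + 4·430733 = 35344 + 1722932 = 1758276; √1758276 = 1326.
q = (−188 + 1326)/2 = 569, and p = q + 188 = 757.
Check: 569 · 757 = 430733.

569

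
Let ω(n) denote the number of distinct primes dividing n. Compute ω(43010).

5

43010 = 2 · 21505
21505 = 5 · 4301
4301 = 11 · 391
391 = 17 · 23
43010 = 2 · 5 · 11 · 17 · 23, which has 5 distinct prime factors.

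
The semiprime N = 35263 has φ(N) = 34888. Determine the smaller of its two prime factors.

179

φ(n) = (p−1)(q−1) = n − (p+q) + 1, so p + q = 35263 − 34888 + 1 = 376.
p and q are the roots of t² − 376t + 35263 = 0.
Discriminant: 376² − 4·35263 = 141376 − 141052 = 324; √324 = 18.
q = (376 − 18)/2 = 179, p = (376 + 18)/2 = 197.
Check: 179 · 197 = 35263.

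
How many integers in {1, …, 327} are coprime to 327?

Factor: 327 = 3 · 109.
φ(327) = (3−1) · (109−1) = 2 · 108 = 216.

216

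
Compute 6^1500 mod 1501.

6^1 ≡ 6 (mod 1501)
6^2 ≡ 6^2 = 36 ≡ 36 (mod 1501)
6^4 ≡ 36^2 = 1296 ≡ 1296 (mod 1501)
6^8 ≡ 1296^2 = 1679616 ≡ 1498 (mod 1501)
6^16 ≡ 1498^2 = 2244004 ≡ 9 (mod 1501)
6^32 ≡ 9^2 = 81 ≡ 81 (mod 1501)
6^64 ≡ 81^2 = 6561 ≡ 557 (mod 1501)
6^128 ≡ 557^2 = 310249 ≡ 1043 (mod 1501)
6^256 ≡ 1043^2 = 1087849 ≡ 1125 (mod 1501)
6^512 ≡ 1125^2 = 1265625 ≡ 282 (mod 1501)
6^1024 ≡ 282^2 = 79524 ≡ 1472 (mod 1501)
1500 = 1024 + 256 + 128 + 64 + 16 + 8 + 4 in binary powers of 2.
So 6^1500 ≡ 1472 · 1125 · 1043 · 557 · 9 · 1498 · 1296 ≡ 87 (mod 1501).
Since 87 ≠ 1, base 6 is a Fermat witness: 1501 is composite.

87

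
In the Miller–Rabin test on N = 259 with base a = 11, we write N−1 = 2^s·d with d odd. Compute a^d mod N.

259 − 1 = 258 = 2^1 · 129, so d = 129.
11^1 ≡ 11 (mod 259)
11^2 ≡ 11^2 = 121 ≡ 121 (mod 259)
11^4 ≡ 121^2 = 14641 ≡ 137 (mod 259)
11^8 ≡ 137^2 = 18769 ≡ 121 (mod 259)
11^16 ≡ 121^2 = 14641 ≡ 137 (mod 259)
11^32 ≡ 137^2 = 18769 ≡ 121 (mod 259)
11^64 ≡ 121^2 = 14641 ≡ 137 (mod 259)
11^128 ≡ 137^2 = 18769 ≡ 121 (mod 259)
129 = 128 + 1 in binary powers of 2.
So 11^129 ≡ 121 · 11 ≡ 36 (mod 259).
Squaring chain: 36; never reaches −1, so base 11 is a Miller–Rabin witness that 259 is composite.

36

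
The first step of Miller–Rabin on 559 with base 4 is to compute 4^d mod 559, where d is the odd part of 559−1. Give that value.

441

559 − 1 = 558 = 2^1 · 279, so d = 279.
4^1 ≡ 4 (mod 559)
4^2 ≡ 4^2 = 16 ≡ 16 (mod 559)
4^4 ≡ 16^2 = 256 ≡ 256 (mod 559)
4^8 ≡ 256^2 = 65536 ≡ 133 (mod 559)
4^16 ≡ 133^2 = 17689 ≡ 360 (mod 559)
4^32 ≡ 360^2 = 129600 ≡ 471 (mod 559)
4^64 ≡ 471^2 = 221841 ≡ 477 (mod 559)
4^128 ≡ 477^2 = 227529 ≡ 16 (mod 559)
4^256 ≡ 16^2 = 256 ≡ 256 (mod 559)
279 = 256 + 16 + 4 + 2 + 1 in binary powers of 2.
So 4^279 ≡ 256 · 360 · 256 · 16 · 4 ≡ 441 (mod 559).
Squaring chain: 441; never reaches −1, so base 4 is a Miller–Rabin witness that 559 is composite.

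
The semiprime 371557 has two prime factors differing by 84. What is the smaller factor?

Since p = q + 84, we have 371557 = q(q + 84), so q² + 84q − 371557 = 0.
Discriminant: 84² + 4·371557 = 7056 + 1486228 = 1493284; √1493284 = 1222.
q = (−84 + 1222)/2 = 569, and p = q + 84 = 653.
Check: 569 · 653 = 371557.

569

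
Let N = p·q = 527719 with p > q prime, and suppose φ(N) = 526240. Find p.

881

φ(n) = (p−1)(q−1) = n − (p+q) + 1, so p + q = 527719 − 526240 + 1 = 1480.
p and q are the roots of t² − 1480t + 527719 = 0.
Discriminant: 1480² − 4·527719 = 2190400 − 2110876 = 79524; √79524 = 282.
q = (1480 − 282)/2 = 599, p = (1480 + 282)/2 = 881.
Check: 599 · 881 = 527719.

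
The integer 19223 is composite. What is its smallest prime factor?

47

19223 is odd.
Digit sum 17, not divisible by 3.
Ends in 3: not divisible by 5.
7: 19223 = 7·2746 + 1
11: 19223 = 11·1747 + 6
13: 19223 = 13·1478 + 9
17: 19223 = 17·1130 + 13
19: 19223 = 19·1011 + 14
23: 19223 = 23·835 + 18
29: 19223 = 29·662 + 25
31: 19223 = 31·620 + 3
37: 19223 = 37·519 + 20
41: 19223 = 41·468 + 35
43: 19223 = 43·447 + 2
47: 19223 = 47·409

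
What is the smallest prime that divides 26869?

26869 is odd.
Digit sum 31, not divisible by 3.
Ends in 9: not divisible by 5.
7: 26869 = 7·3838 + 3
11: 26869 = 11·2442 + 7
13: 26869 = 13·2066 + 11
17: 26869 = 17·1580 + 9
19: 26869 = 19·1414 + 3
23: 26869 = 23·1168 + 5
29: 26869 = 29·926 + 15
31: 26869 = 31·866 + 23
37: 26869 = 37·726 + 7
41: 26869 = 41·655 + 14
43: 26869 = 43·624 + 37
47: 26869 = 47·571 + 32
53: 26869 = 53·506 + 51
59: 26869 = 59·455 + 24
61: 26869 = 61·440 + 29
67: 26869 = 67·401 + 2
71: 26869 = 71·378 + 31
73: 26869 = 73·368 + 5
79: 26869 = 79·340 + 9
83: 26869 = 83·323 + 60
89: 26869 = 89·301 + 80
97: 26869 = 97·277

97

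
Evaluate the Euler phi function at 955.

Factor: 955 = 5 · 191.
φ(955) = (5−1) · (191−1) = 4 · 190 = 760.

760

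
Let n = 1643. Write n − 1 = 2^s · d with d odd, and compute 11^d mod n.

303

1643 − 1 = 1642 = 2^1 · 821, so d = 821.
11^1 ≡ 11 (mod 1643)
11^2 ≡ 11^2 = 121 ≡ 121 (mod 1643)
11^4 ≡ 121^2 = 14641 ≡ 1497 (mod 1643)
11^8 ≡ 1497^2 = 2241009 ≡ 1600 (mod 1643)
11^16 ≡ 1600^2 = 2560000 ≡ 206 (mod 1643)
11^32 ≡ 206^2 = 42436 ≡ 1361 (mod 1643)
11^64 ≡ 1361^2 = 1852321 ≡ 660 (mod 1643)
11^128 ≡ 660^2 = 435600 ≡ 205 (mod 1643)
11^256 ≡ 205^2 = 42025 ≡ 950 (mod 1643)
11^512 ≡ 950^2 = 902500 ≡ 493 (mod 1643)
821 = 512 + 256 + 32 + 16 + 4 + 1 in binary powers of 2.
So 11^821 ≡ 493 · 950 · 1361 · 206 · 1497 · 11 ≡ 303 (mod 1643).
Squaring chain: 303; never reaches −1, so base 11 is a Miller–Rabin witness that 1643 is composite.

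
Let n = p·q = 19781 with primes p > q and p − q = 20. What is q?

Since p = q + 20, we have 19781 = q(q + 20), so q² + 20q − 19781 = 0.
Discriminant: 20² + 4·19781 = 400 + 79124 = 79524; √79524 = 282.
q = (−20 + 282)/2 = 131, and p = q + 20 = 151.
Check: 131 · 151 = 19781.

131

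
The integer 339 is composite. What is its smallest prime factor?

3

339 is odd.
Digit sum 15, divisible by 3.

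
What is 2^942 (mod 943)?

2^1 ≡ 2 (mod 943)
2^2 ≡ 2^2 = 4 ≡ 4 (mod 943)
2^4 ≡ 4^2 = 16 ≡ 16 (mod 943)
2^8 ≡ 16^2 = 256 ≡ 256 (mod 943)
2^16 ≡ 256^2 = 65536 ≡ 469 (mod 943)
2^32 ≡ 469^2 = 219961 ≡ 242 (mod 943)
2^64 ≡ 242^2 = 58564 ≡ 98 (mod 943)
2^128 ≡ 98^2 = 9604 ≡ 174 (mod 943)
2^256 ≡ 174^2 = 30276 ≡ 100 (mod 943)
2^512 ≡ 100^2 = 10000 ≡ 570 (mod 943)
942 = 512 + 256 + 128 + 32 + 8 + 4 + 2 in binary powers of 2.
So 2^942 ≡ 570 · 100 · 174 · 242 · 256 · 16 · 4 ≡ 496 (mod 943).
Since 496 ≠ 1, base 2 is a Fermat witness: 943 is composite.

496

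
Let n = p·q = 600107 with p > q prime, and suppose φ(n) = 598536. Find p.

φ(n) = (p−1)(q−1) = n − (p+q) + 1, so p + q = 600107 − 598536 + 1 = 1572.
p and q are the roots of t² − 1572t + 600107 = 0.
Discriminant: 1572² − 4·600107 = 2471184 − 2400428 = 70756; √70756 = 266.
q = (1572 − 266)/2 = 653, p = (1572 + 266)/2 = 919.
Check: 653 · 919 = 600107.

919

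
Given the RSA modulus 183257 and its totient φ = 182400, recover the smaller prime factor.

401

φ(n) = (p−1)(q−1) = n − (p+q) + 1, so p + q = 183257 − 182400 + 1 = 858.
p and q are the roots of t² − 858t + 183257 = 0.
Discriminant: 858² − 4·183257 = 736164 − 733028 = 3136; √3136 = 56.
q = (858 − 56)/2 = 401, p = (858 + 56)/2 = 457.
Check: 401 · 457 = 183257.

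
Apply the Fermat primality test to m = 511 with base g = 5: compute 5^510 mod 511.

295

5^1 ≡ 5 (mod 511)
5^2 ≡ 5^2 = 25 ≡ 25 (mod 511)
5^4 ≡ 25^2 = 625 ≡ 114 (mod 511)
5^8 ≡ 114^2 = 12996 ≡ 221 (mod 511)
5^16 ≡ 221^2 = 48841 ≡ 296 (mod 511)
5^32 ≡ 296^2 = 87616 ≡ 235 (mod 511)
5^64 ≡ 235^2 = 55225 ≡ 37 (mod 511)
5^128 ≡ 37^2 = 1369 ≡ 347 (mod 511)
5^256 ≡ 347^2 = 120409 ≡ 324 (mod 511)
510 = 256 + 128 + 64 + 32 + 16 + 8 + 4 + 2 in binary powers of 2.
So 5^510 ≡ 324 · 347 · 37 · 235 · 296 · 221 · 114 · 25 ≡ 295 (mod 511).
Since 295 ≠ 1, base 5 is a Fermat witness: 511 is composite.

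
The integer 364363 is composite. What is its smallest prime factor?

19

364363 is odd.
Digit sum 25, not divisible by 3.
Ends in 3: not divisible by 5.
7: 364363 = 7·52051 + 6
11: 364363 = 11·33123 + 10
13: 364363 = 13·28027 + 12
17: 364363 = 17·21433 + 2
19: 364363 = 19·19177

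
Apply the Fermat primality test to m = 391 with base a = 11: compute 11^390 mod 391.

110

11^1 ≡ 11 (mod 391)
11^2 ≡ 11^2 = 121 ≡ 121 (mod 391)
11^4 ≡ 121^2 = 14641 ≡ 174 (mod 391)
11^8 ≡ 174^2 = 30276 ≡ 169 (mod 391)
11^16 ≡ 169^2 = 28561 ≡ 18 (mod 391)
11^32 ≡ 18^2 = 324 ≡ 324 (mod 391)
11^64 ≡ 324^2 = 104976 ≡ 188 (mod 391)
11^128 ≡ 188^2 = 35344 ≡ 154 (mod 391)
11^256 ≡ 154^2 = 23716 ≡ 256 (mod 391)
390 = 256 + 128 + 4 + 2 in binary powers of 2.
So 11^390 ≡ 256 · 154 · 174 · 121 ≡ 110 (mod 391).
Since 110 ≠ 1, base 11 is a Fermat witness: 391 is composite.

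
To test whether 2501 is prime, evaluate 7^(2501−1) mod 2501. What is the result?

1721

7^1 ≡ 7 (mod 2501)
7^2 ≡ 7^2 = 49 ≡ 49 (mod 2501)
7^4 ≡ 49^2 = 2401 ≡ 2401 (mod 2501)
7^8 ≡ 2401^2 = 5764801 ≡ 2497 (mod 2501)
7^16 ≡ 2497^2 = 6235009 ≡ 16 (mod 2501)
7^32 ≡ 16^2 = 256 ≡ 256 (mod 2501)
7^64 ≡ 256^2 = 65536 ≡ 510 (mod 2501)
7^128 ≡ 510^2 = 260100 ≡ 2497 (mod 2501)
7^256 ≡ 2497^2 = 6235009 ≡ 16 (mod 2501)
7^512 ≡ 16^2 = 256 ≡ 256 (mod 2501)
7^1024 ≡ 256^2 = 65536 ≡ 510 (mod 2501)
7^2048 ≡ 510^2 = 260100 ≡ 2497 (mod 2501)
2500 = 2048 + 256 + 128 + 64 + 4 in binary powers of 2.
So 7^2500 ≡ 2497 · 16 · 2497 · 510 · 2401 ≡ 1721 (mod 2501).
Since 1721 ≠ 1, base 7 is a Fermat witness: 2501 is composite.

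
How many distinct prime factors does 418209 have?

5

418209 = 3 · 139403
139403 = 11 · 12673
12673 = 19 · 667
667 = 23 · 29
418209 = 3 · 11 · 19 · 23 · 29, which has 5 distinct prime factors.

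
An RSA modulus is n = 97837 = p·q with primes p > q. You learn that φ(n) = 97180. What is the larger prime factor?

431

φ(n) = (p−1)(q−1) = n − (p+q) + 1, so p + q = 97837 − 97180 + 1 = 658.
p and q are the roots of t² − 658t + 97837 = 0.
Discriminant: 658² − 4·97837 = 432964 − 391348 = 41616; √41616 = 204.
q = (658 − 204)/2 = 227, p = (658 + 204)/2 = 431.
Check: 227 · 431 = 97837.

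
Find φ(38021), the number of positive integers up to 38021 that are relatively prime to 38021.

37632

Factor: 38021 = 193 · 197.
φ(38021) = (193−1) · (197−1) = 192 · 196 = 37632.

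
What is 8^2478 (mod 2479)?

8^1 ≡ 8 (mod 2479)
8^2 ≡ 8^2 = 64 ≡ 64 (mod 2479)
8^4 ≡ 64^2 = 4096 ≡ 1617 (mod 2479)
8^8 ≡ 1617^2 = 2614689 ≡ 1823 (mod 2479)
8^16 ≡ 1823^2 = 3323329 ≡ 1469 (mod 2479)
8^32 ≡ 1469^2 = 2157961 ≡ 1231 (mod 2479)
8^64 ≡ 1231^2 = 1515361 ≡ 692 (mod 2479)
8^128 ≡ 692^2 = 478864 ≡ 417 (mod 2479)
8^256 ≡ 417^2 = 173889 ≡ 359 (mod 2479)
8^512 ≡ 359^2 = 128881 ≡ 2452 (mod 2479)
8^1024 ≡ 2452^2 = 6012304 ≡ 729 (mod 2479)
8^2048 ≡ 729^2 = 531441 ≡ 935 (mod 2479)
2478 = 2048 + 256 + 128 + 32 + 8 + 4 + 2 in binary powers of 2.
So 8^2478 ≡ 935 · 359 · 417 · 1231 · 1823 · 1617 · 64 ≡ 2034 (mod 2479).
Since 2034 ≠ 1, base 8 is a Fermat witness: 2479 is composite.

2034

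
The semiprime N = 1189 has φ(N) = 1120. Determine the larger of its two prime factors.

φ(n) = (p−1)(q−1) = n − (p+q) + 1, so p + q = 1189 − 1120 + 1 = 70.
p and q are the roots of t² − 70t + 1189 = 0.
Discriminant: 70² − 4·1189 = 4900 − 4756 = 144; √144 = 12.
q = (70 − 12)/2 = 29, p = (70 + 12)/2 = 41.
Check: 29 · 41 = 1189.

41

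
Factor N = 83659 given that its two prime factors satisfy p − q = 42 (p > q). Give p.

Since p = q + 42, we have 83659 = q(q + 42), so q² + 42q − 83659 = 0.
Discriminant: 42² + 4·83659 = 1764 + 334636 = 336400; √336400 = 580.
q = (−42 + 580)/2 = 269, and p = q + 42 = 311.
Check: 269 · 311 = 83659.

311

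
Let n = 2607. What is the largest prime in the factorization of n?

79

2607 = 3 · 869
869 = 11 · 79
79 is prime.
So 2607 = 3 · 11 · 79; the largest prime factor is 79.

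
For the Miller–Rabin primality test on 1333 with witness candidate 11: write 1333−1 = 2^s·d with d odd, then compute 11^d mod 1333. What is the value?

494

1333 − 1 = 1332 = 2^2 · 333, so d = 333.
11^1 ≡ 11 (mod 1333)
11^2 ≡ 11^2 = 121 ≡ 121 (mod 1333)
11^4 ≡ 121^2 = 14641 ≡ 1311 (mod 1333)
11^8 ≡ 1311^2 = 1718721 ≡ 484 (mod 1333)
11^16 ≡ 484^2 = 234256 ≡ 981 (mod 1333)
11^32 ≡ 981^2 = 962361 ≡ 1268 (mod 1333)
11^64 ≡ 1268^2 = 1607824 ≡ 226 (mod 1333)
11^128 ≡ 226^2 = 51076 ≡ 422 (mod 1333)
11^256 ≡ 422^2 = 178084 ≡ 795 (mod 1333)
333 = 256 + 64 + 8 + 4 + 1 in binary powers of 2.
So 11^333 ≡ 795 · 226 · 484 · 1311 · 11 ≡ 494 (mod 1333).
Squaring chain: 494 → 97; never reaches −1, so base 11 is a Miller–Rabin witness that 1333 is composite.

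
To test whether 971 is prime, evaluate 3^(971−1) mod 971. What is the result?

3^1 ≡ 3 (mod 971)
3^2 ≡ 3^2 = 9 ≡ 9 (mod 971)
3^4 ≡ 9^2 = 81 ≡ 81 (mod 971)
3^8 ≡ 81^2 = 6561 ≡ 735 (mod 971)
3^16 ≡ 735^2 = 540225 ≡ 349 (mod 971)
3^32 ≡ 349^2 = 121801 ≡ 426 (mod 971)
3^64 ≡ 426^2 = 181476 ≡ 870 (mod 971)
3^128 ≡ 870^2 = 756900 ≡ 491 (mod 971)
3^256 ≡ 491^2 = 241081 ≡ 273 (mod 971)
3^512 ≡ 273^2 = 74529 ≡ 733 (mod 971)
970 = 512 + 256 + 128 + 64 + 8 + 2 in binary powers of 2.
So 3^970 ≡ 733 · 273 · 491 · 870 · 735 · 9 ≡ 1 (mod 971).
Since the result is 1, base 3 gives no evidence that 971 is composite.

1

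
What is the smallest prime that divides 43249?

43249 is odd.
Digit sum 22, not divisible by 3.
Ends in 9: not divisible by 5.
7: 43249 = 7·6178 + 3
11: 43249 = 11·3931 + 8
13: 43249 = 13·3326 + 11
17: 43249 = 17·2544 + 1
19: 43249 = 19·2276 + 5
23: 43249 = 23·1880 + 9
29: 43249 = 29·1491 + 10
31: 43249 = 31·1395 + 4
37: 43249 = 37·1168 + 33
41: 43249 = 41·1054 + 35
43: 43249 = 43·1005 + 34
47: 43249 = 47·920 + 9
53: 43249 = 53·816 + 1
59: 43249 = 59·733 + 2
61: 43249 = 61·709

61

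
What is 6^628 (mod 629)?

38

6^1 ≡ 6 (mod 629)
6^2 ≡ 6^2 = 36 ≡ 36 (mod 629)
6^4 ≡ 36^2 = 1296 ≡ 38 (mod 629)
6^8 ≡ 38^2 = 1444 ≡ 186 (mod 629)
6^16 ≡ 186^2 = 34596 ≡ 1 (mod 629)
6^32 ≡ 1^2 = 1 ≡ 1 (mod 629)
6^64 ≡ 1^2 = 1 ≡ 1 (mod 629)
6^128 ≡ 1^2 = 1 ≡ 1 (mod 629)
6^256 ≡ 1^2 = 1 ≡ 1 (mod 629)
6^512 ≡ 1^2 = 1 ≡ 1 (mod 629)
628 = 512 + 64 + 32 + 16 + 4 in binary powers of 2.
So 6^628 ≡ 1 · 1 · 1 · 1 · 38 ≡ 38 (mod 629).
Since 38 ≠ 1, base 6 is a Fermat witness: 629 is composite.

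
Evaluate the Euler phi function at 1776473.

1729728

Factor: 1776473 = 79 · 113 · 199.
φ(1776473) = (79−1) · (113−1) · (199−1) = 78 · 112 · 198 = 1729728.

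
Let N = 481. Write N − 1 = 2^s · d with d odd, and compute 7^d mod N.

481 − 1 = 480 = 2^5 · 15, so d = 15.
7^1 ≡ 7 (mod 481)
7^2 ≡ 7^2 = 49 ≡ 49 (mod 481)
7^4 ≡ 49^2 = 2401 ≡ 477 (mod 481)
7^8 ≡ 477^2 = 227529 ≡ 16 (mod 481)
15 = 8 + 4 + 2 + 1 in binary powers of 2.
So 7^15 ≡ 16 · 477 · 49 · 7 ≡ 174 (mod 481).
Squaring chain: 174 → 454 → 248 → 417 → 248; never reaches −1, so base 7 is a Miller–Rabin witness that 481 is composite.

174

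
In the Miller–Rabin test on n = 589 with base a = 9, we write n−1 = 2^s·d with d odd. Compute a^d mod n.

589 − 1 = 588 = 2^2 · 147, so d = 147.
9^1 ≡ 9 (mod 589)
9^2 ≡ 9^2 = 81 ≡ 81 (mod 589)
9^4 ≡ 81^2 = 6561 ≡ 82 (mod 589)
9^8 ≡ 82^2 = 6724 ≡ 245 (mod 589)
9^16 ≡ 245^2 = 60025 ≡ 536 (mod 589)
9^32 ≡ 536^2 = 287296 ≡ 453 (mod 589)
9^64 ≡ 453^2 = 205209 ≡ 237 (mod 589)
9^128 ≡ 237^2 = 56169 ≡ 214 (mod 589)
147 = 128 + 16 + 2 + 1 in binary powers of 2.
So 9^147 ≡ 214 · 536 · 81 · 9 ≡ 64 (mod 589).
Squaring chain: 64 → 562; never reaches −1, so base 9 is a Miller–Rabin witness that 589 is composite.

64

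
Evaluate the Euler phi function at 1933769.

Factor: 1933769 = 109 · 113 · 157.
φ(1933769) = (109−1) · (113−1) · (157−1) = 108 · 112 · 156 = 1886976.

1886976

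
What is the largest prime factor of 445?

445 = 5 · 89
89 is prime.
So 445 = 5 · 89; the largest prime factor is 89.

89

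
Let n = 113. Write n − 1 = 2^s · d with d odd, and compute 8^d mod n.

98

113 − 1 = 112 = 2^4 · 7, so d = 7.
8^1 ≡ 8 (mod 113)
8^2 ≡ 8^2 = 64 ≡ 64 (mod 113)
8^4 ≡ 64^2 = 4096 ≡ 28 (mod 113)
7 = 4 + 2 + 1 in binary powers of 2.
So 8^7 ≡ 28 · 64 · 8 ≡ 98 (mod 113).
Squaring chain: 98 → 112 → 1 → 1; reaches −1, so base 8 does not prove 113 composite.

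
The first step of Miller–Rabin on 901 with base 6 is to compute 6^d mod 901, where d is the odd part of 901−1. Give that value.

901 − 1 = 900 = 2^2 · 225, so d = 225.
6^1 ≡ 6 (mod 901)
6^2 ≡ 6^2 = 36 ≡ 36 (mod 901)
6^4 ≡ 36^2 = 1296 ≡ 395 (mod 901)
6^8 ≡ 395^2 = 156025 ≡ 152 (mod 901)
6^16 ≡ 152^2 = 23104 ≡ 579 (mod 901)
6^32 ≡ 579^2 = 335241 ≡ 69 (mod 901)
6^64 ≡ 69^2 = 4761 ≡ 256 (mod 901)
6^128 ≡ 256^2 = 65536 ≡ 664 (mod 901)
225 = 128 + 64 + 32 + 1 in binary powers of 2.
So 6^225 ≡ 664 · 256 · 69 · 6 ≡ 771 (mod 901).
Squaring chain: 771 → 682; never reaches −1, so base 6 is a Miller–Rabin witness that 901 is composite.

771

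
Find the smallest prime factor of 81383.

81383 is odd.
Digit sum 23, not divisible by 3.
Ends in 3: not divisible by 5.
7: 81383 = 7·11626 + 1
11: 81383 = 11·7398 + 5
13: 81383 = 13·6260 + 3
17: 81383 = 17·4787 + 4
19: 81383 = 19·4283 + 6
23: 81383 = 23·3538 + 9
29: 81383 = 29·2806 + 9
31: 81383 = 31·2625 + 8
37: 81383 = 37·2199 + 20
41: 81383 = 41·1984 + 39
43: 81383 = 43·1892 + 27
47: 81383 = 47·1731 + 26
53: 81383 = 53·1535 + 28
59: 81383 = 59·1379 + 22
61: 81383 = 61·1334 + 9
67: 81383 = 67·1214 + 45
71: 81383 = 71·1146 + 17
73: 81383 = 73·1114 + 61
79: 81383 = 79·1030 + 13
83: 81383 = 83·980 + 43
89: 81383 = 89·914 + 37
97: 81383 = 97·839

97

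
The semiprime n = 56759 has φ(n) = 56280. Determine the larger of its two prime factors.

φ(n) = (p−1)(q−1) = n − (p+q) + 1, so p + q = 56759 − 56280 + 1 = 480.
p and q are the roots of t² − 480t + 56759 = 0.
Discriminant: 480² − 4·56759 = 230400 − 227036 = 3364; √3364 = 58.
q = (480 − 58)/2 = 211, p = (480 + 58)/2 = 269.
Check: 211 · 269 = 56759.

269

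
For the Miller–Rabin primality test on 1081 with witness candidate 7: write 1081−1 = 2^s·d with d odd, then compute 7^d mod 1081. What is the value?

366

1081 − 1 = 1080 = 2^3 · 135, so d = 135.
7^1 ≡ 7 (mod 1081)
7^2 ≡ 7^2 = 49 ≡ 49 (mod 1081)
7^4 ≡ 49^2 = 2401 ≡ 239 (mod 1081)
7^8 ≡ 239^2 = 57121 ≡ 909 (mod 1081)
7^16 ≡ 909^2 = 826281 ≡ 397 (mod 1081)
7^32 ≡ 397^2 = 157609 ≡ 864 (mod 1081)
7^64 ≡ 864^2 = 746496 ≡ 606 (mod 1081)
7^128 ≡ 606^2 = 367236 ≡ 777 (mod 1081)
135 = 128 + 4 + 2 + 1 in binary powers of 2.
So 7^135 ≡ 777 · 239 · 49 · 7 ≡ 366 (mod 1081).
Squaring chain: 366 → 993 → 177; never reaches −1, so base 7 is a Miller–Rabin witness that 1081 is composite.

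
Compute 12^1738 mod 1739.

12^1 ≡ 12 (mod 1739)
12^2 ≡ 12^2 = 144 ≡ 144 (mod 1739)
12^4 ≡ 144^2 = 20736 ≡ 1607 (mod 1739)
12^8 ≡ 1607^2 = 2582449 ≡ 34 (mod 1739)
12^16 ≡ 34^2 = 1156 ≡ 1156 (mod 1739)
12^32 ≡ 1156^2 = 1336336 ≡ 784 (mod 1739)
12^64 ≡ 784^2 = 614656 ≡ 789 (mod 1739)
12^128 ≡ 789^2 = 622521 ≡ 1698 (mod 1739)
12^256 ≡ 1698^2 = 2883204 ≡ 1681 (mod 1739)
12^512 ≡ 1681^2 = 2825761 ≡ 1625 (mod 1739)
12^1024 ≡ 1625^2 = 2640625 ≡ 823 (mod 1739)
1738 = 1024 + 512 + 128 + 64 + 8 + 2 in binary powers of 2.
So 12^1738 ≡ 823 · 1625 · 1698 · 789 · 34 · 144 ≡ 382 (mod 1739).
Since 382 ≠ 1, base 12 is a Fermat witness: 1739 is composite.

382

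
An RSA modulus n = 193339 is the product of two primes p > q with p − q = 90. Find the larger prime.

487

Since p = q + 90, we have 193339 = q(q + 90), so q² + 90q − 193339 = 0.
Discriminant: 90² + 4·193339 = 8100 + 773356 = 781456; √781456 = 884.
q = (−90 + 884)/2 = 397, and p = q + 90 = 487.
Check: 397 · 487 = 193339.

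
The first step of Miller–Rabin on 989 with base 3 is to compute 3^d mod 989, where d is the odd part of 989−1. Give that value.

989 − 1 = 988 = 2^2 · 247, so d = 247.
3^1 ≡ 3 (mod 989)
3^2 ≡ 3^2 = 9 ≡ 9 (mod 989)
3^4 ≡ 9^2 = 81 ≡ 81 (mod 989)
3^8 ≡ 81^2 = 6561 ≡ 627 (mod 989)
3^16 ≡ 627^2 = 393129 ≡ 496 (mod 989)
3^32 ≡ 496^2 = 246016 ≡ 744 (mod 989)
3^64 ≡ 744^2 = 553536 ≡ 685 (mod 989)
3^128 ≡ 685^2 = 469225 ≡ 439 (mod 989)
247 = 128 + 64 + 32 + 16 + 4 + 2 + 1 in binary powers of 2.
So 3^247 ≡ 439 · 685 · 744 · 496 · 81 · 9 · 3 ≡ 450 (mod 989).
Squaring chain: 450 → 744; never reaches −1, so base 3 is a Miller–Rabin witness that 989 is composite.

450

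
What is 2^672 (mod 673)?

2^1 ≡ 2 (mod 673)
2^2 ≡ 2^2 = 4 ≡ 4 (mod 673)
2^4 ≡ 4^2 = 16 ≡ 16 (mod 673)
2^8 ≡ 16^2 = 256 ≡ 256 (mod 673)
2^16 ≡ 256^2 = 65536 ≡ 255 (mod 673)
2^32 ≡ 255^2 = 65025 ≡ 417 (mod 673)
2^64 ≡ 417^2 = 173889 ≡ 255 (mod 673)
2^128 ≡ 255^2 = 65025 ≡ 417 (mod 673)
2^256 ≡ 417^2 = 173889 ≡ 255 (mod 673)
2^512 ≡ 255^2 = 65025 ≡ 417 (mod 673)
672 = 512 + 128 + 32 in binary powers of 2.
So 2^672 ≡ 417 · 417 · 417 ≡ 1 (mod 673).
Since the result is 1, base 2 gives no evidence that 673 is composite.

1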